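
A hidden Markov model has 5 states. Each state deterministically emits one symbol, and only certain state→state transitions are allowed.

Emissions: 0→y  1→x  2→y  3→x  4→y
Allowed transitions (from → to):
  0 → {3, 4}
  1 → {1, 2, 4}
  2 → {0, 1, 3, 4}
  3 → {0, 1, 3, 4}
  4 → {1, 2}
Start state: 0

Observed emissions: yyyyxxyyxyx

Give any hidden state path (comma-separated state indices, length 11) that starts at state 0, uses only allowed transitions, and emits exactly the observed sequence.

0,4,2,4,1,1,4,2,1,2,3

  [0] y  {0,2,4}  => 0  start
  [1] y  {0,2,4}  => 4  0->4 ok
  [2] y  {0,2,4}  => 2  4->2 ok
  [3] y  {0,2,4}  => 4  2->4 ok
  [4] x  {1,3}  => 1  4->1 ok
  [5] x  {1,3}  => 1  1->1 ok
  [6] y  {0,2,4}  => 4  1->4 ok
  [7] y  {0,2,4}  => 2  4->2 ok
  [8] x  {1,3}  => 1  2->1 ok
  [9] y  {0,2,4}  => 2  1->2 ok
  [10] x  {1,3}  => 3  2->3 ok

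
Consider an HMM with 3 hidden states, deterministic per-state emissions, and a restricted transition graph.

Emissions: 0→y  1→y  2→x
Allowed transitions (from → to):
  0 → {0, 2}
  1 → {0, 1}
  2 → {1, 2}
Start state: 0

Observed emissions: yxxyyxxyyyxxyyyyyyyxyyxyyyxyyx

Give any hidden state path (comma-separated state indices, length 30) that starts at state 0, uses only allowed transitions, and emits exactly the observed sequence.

0,2,2,1,0,2,2,1,1,0,2,2,1,1,1,1,0,0,0,2,1,0,2,1,0,0,2,1,0,2

  0: obs=y cand={0,1} pick 0 [start]
  1: obs=x cand={2} pick 2 [0->2 ok]
  2: obs=x cand={2} pick 2 [2->2 ok]
  3: obs=y cand={0,1} pick 1 [2->1 ok]
  4: obs=y cand={0,1} pick 0 [1->0 ok]
  5: obs=x cand={2} pick 2 [0->2 ok]
  6: obs=x cand={2} pick 2 [2->2 ok]
  7: obs=y cand={0,1} pick 1 [2->1 ok]
  8: obs=y cand={0,1} pick 1 [1->1 ok]
  9: obs=y cand={0,1} pick 0 [1->0 ok]
  10: obs=x cand={2} pick 2 [0->2 ok]
  11: obs=x cand={2} pick 2 [2->2 ok]
  12: obs=y cand={0,1} pick 1 [2->1 ok]
  13: obs=y cand={0,1} pick 1 [1->1 ok]
  14: obs=y cand={0,1} pick 1 [1->1 ok]
  15: obs=y cand={0,1} pick 1 [1->1 ok]
  16: obs=y cand={0,1} pick 0 [1->0 ok]
  17: obs=y cand={0,1} pick 0 [0->0 ok]
  18: obs=y cand={0,1} pick 0 [0->0 ok]
  19: obs=x cand={2} pick 2 [0->2 ok]
  20: obs=y cand={0,1} pick 1 [2->1 ok]
  21: obs=y cand={0,1} pick 0 [1->0 ok]
  22: obs=x cand={2} pick 2 [0->2 ok]
  23: obs=y cand={0,1} pick 1 [2->1 ok]
  24: obs=y cand={0,1} pick 0 [1->0 ok]
  25: obs=y cand={0,1} pick 0 [0->0 ok]
  26: obs=x cand={2} pick 2 [0->2 ok]
  27: obs=y cand={0,1} pick 1 [2->1 ok]
  28: obs=y cand={0,1} pick 0 [1->0 ok]
  29: obs=x cand={2} pick 2 [0->2 ok]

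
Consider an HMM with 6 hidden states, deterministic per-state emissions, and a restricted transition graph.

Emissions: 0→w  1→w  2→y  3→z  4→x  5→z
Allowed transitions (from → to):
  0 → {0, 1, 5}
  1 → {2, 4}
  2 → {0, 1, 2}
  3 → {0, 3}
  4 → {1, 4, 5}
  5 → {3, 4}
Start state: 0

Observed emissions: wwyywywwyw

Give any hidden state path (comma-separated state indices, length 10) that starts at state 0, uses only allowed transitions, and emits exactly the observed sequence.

  pos 0: w in {0,1}, choose 0; start
  pos 1: w in {0,1}, choose 1; 0->1 ok
  pos 2: y in {2}, choose 2; 1->2 ok
  pos 3: y in {2}, choose 2; 2->2 ok
  pos 4: w in {0,1}, choose 1; 2->1 ok
  pos 5: y in {2}, choose 2; 1->2 ok
  pos 6: w in {0,1}, choose 0; 2->0 ok
  pos 7: w in {0,1}, choose 1; 0->1 ok
  pos 8: y in {2}, choose 2; 1->2 ok
  pos 9: w in {0,1}, choose 1; 2->1 ok

0,1,2,2,1,2,0,1,2,1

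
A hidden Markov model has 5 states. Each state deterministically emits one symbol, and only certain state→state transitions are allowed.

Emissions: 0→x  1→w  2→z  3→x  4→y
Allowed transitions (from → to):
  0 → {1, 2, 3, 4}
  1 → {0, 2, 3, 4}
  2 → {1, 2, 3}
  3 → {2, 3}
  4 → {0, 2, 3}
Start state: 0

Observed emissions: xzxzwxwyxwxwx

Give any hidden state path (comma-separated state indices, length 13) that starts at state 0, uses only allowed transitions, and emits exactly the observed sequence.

  t0 'x' -> {0,3}, take 0 (start)
  t1 'z' -> {2}, take 2 (0->2 ok)
  t2 'x' -> {0,3}, take 3 (2->3 ok)
  t3 'z' -> {2}, take 2 (3->2 ok)
  t4 'w' -> {1}, take 1 (2->1 ok)
  t5 'x' -> {0,3}, take 0 (1->0 ok)
  t6 'w' -> {1}, take 1 (0->1 ok)
  t7 'y' -> {4}, take 4 (1->4 ok)
  t8 'x' -> {0,3}, take 0 (4->0 ok)
  t9 'w' -> {1}, take 1 (0->1 ok)
  t10 'x' -> {0,3}, take 0 (1->0 ok)
  t11 'w' -> {1}, take 1 (0->1 ok)
  t12 'x' -> {0,3}, take 3 (1->3 ok)

0,2,3,2,1,0,1,4,0,1,0,1,3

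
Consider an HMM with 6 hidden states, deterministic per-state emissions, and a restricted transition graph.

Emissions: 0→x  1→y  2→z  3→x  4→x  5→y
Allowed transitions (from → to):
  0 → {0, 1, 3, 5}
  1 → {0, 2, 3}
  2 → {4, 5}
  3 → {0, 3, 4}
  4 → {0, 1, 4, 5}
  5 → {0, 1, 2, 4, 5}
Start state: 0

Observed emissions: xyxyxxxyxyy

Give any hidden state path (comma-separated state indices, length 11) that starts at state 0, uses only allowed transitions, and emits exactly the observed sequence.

  0: obs=x cand={0,3,4} pick 0 [start]
  1: obs=y cand={1,5} pick 1 [0->1 ok]
  2: obs=x cand={0,3,4} pick 0 [1->0 ok]
  3: obs=y cand={1,5} pick 5 [0->5 ok]
  4: obs=x cand={0,3,4} pick 0 [5->0 ok]
  5: obs=x cand={0,3,4} pick 3 [0->3 ok]
  6: obs=x cand={0,3,4} pick 4 [3->4 ok]
  7: obs=y cand={1,5} pick 5 [4->5 ok]
  8: obs=x cand={0,3,4} pick 4 [5->4 ok]
  9: obs=y cand={1,5} pick 5 [4->5 ok]
  10: obs=y cand={1,5} pick 5 [5->5 ok]

0,1,0,5,0,3,4,5,4,5,5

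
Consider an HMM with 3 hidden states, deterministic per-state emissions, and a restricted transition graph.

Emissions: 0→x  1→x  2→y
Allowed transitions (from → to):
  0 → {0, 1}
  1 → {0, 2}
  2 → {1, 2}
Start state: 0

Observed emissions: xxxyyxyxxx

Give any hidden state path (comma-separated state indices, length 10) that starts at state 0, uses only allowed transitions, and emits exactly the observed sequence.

  0: obs=x cand={0,1} pick 0 [start]
  1: obs=x cand={0,1} pick 0 [0->0 ok]
  2: obs=x cand={0,1} pick 1 [0->1 ok]
  3: obs=y cand={2} pick 2 [1->2 ok]
  4: obs=y cand={2} pick 2 [2->2 ok]
  5: obs=x cand={0,1} pick 1 [2->1 ok]
  6: obs=y cand={2} pick 2 [1->2 ok]
  7: obs=x cand={0,1} pick 1 [2->1 ok]
  8: obs=x cand={0,1} pick 0 [1->0 ok]
  9: obs=x cand={0,1} pick 1 [0->1 ok]

0,0,1,2,2,1,2,1,0,1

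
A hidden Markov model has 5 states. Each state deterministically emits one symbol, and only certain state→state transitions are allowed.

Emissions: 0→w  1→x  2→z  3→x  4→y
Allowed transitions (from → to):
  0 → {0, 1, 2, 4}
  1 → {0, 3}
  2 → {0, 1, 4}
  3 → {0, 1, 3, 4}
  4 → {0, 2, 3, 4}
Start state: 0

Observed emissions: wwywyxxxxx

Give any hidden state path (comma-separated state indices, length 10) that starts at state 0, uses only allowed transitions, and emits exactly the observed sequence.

  pos 0: w in {0}, choose 0; start
  pos 1: w in {0}, choose 0; 0->0 ok
  pos 2: y in {4}, choose 4; 0->4 ok
  pos 3: w in {0}, choose 0; 4->0 ok
  pos 4: y in {4}, choose 4; 0->4 ok
  pos 5: x in {1,3}, choose 3; 4->3 ok
  pos 6: x in {1,3}, choose 3; 3->3 ok
  pos 7: x in {1,3}, choose 1; 3->1 ok
  pos 8: x in {1,3}, choose 3; 1->3 ok
  pos 9: x in {1,3}, choose 3; 3->3 ok

0,0,4,0,4,3,3,1,3,3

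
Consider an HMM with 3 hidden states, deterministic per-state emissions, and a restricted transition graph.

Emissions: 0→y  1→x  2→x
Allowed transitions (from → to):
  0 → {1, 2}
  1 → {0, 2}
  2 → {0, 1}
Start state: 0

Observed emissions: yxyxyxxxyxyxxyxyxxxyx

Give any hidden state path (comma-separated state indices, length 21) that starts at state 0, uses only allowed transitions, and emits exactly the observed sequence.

  t0 'y' -> {0}, take 0 (start)
  t1 'x' -> {1,2}, take 1 (0->1 ok)
  t2 'y' -> {0}, take 0 (1->0 ok)
  t3 'x' -> {1,2}, take 2 (0->2 ok)
  t4 'y' -> {0}, take 0 (2->0 ok)
  t5 'x' -> {1,2}, take 1 (0->1 ok)
  t6 'x' -> {1,2}, take 2 (1->2 ok)
  t7 'x' -> {1,2}, take 1 (2->1 ok)
  t8 'y' -> {0}, take 0 (1->0 ok)
  t9 'x' -> {1,2}, take 2 (0->2 ok)
  t10 'y' -> {0}, take 0 (2->0 ok)
  t11 'x' -> {1,2}, take 1 (0->1 ok)
  t12 'x' -> {1,2}, take 2 (1->2 ok)
  t13 'y' -> {0}, take 0 (2->0 ok)
  t14 'x' -> {1,2}, take 1 (0->1 ok)
  t15 'y' -> {0}, take 0 (1->0 ok)
  t16 'x' -> {1,2}, take 2 (0->2 ok)
  t17 'x' -> {1,2}, take 1 (2->1 ok)
  t18 'x' -> {1,2}, take 2 (1->2 ok)
  t19 'y' -> {0}, take 0 (2->0 ok)
  t20 'x' -> {1,2}, take 1 (0->1 ok)

0,1,0,2,0,1,2,1,0,2,0,1,2,0,1,0,2,1,2,0,1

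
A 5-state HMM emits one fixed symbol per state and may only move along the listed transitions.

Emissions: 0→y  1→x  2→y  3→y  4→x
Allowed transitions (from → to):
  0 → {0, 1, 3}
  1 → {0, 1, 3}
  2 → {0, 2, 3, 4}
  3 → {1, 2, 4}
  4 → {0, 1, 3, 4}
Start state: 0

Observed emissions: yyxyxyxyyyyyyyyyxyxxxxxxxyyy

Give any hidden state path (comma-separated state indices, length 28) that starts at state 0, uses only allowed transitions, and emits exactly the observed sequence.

  0: obs=y cand={0,2,3} pick 0 [start]
  1: obs=y cand={0,2,3} pick 3 [0->3 ok]
  2: obs=x cand={1,4} pick 1 [3->1 ok]
  3: obs=y cand={0,2,3} pick 3 [1->3 ok]
  4: obs=x cand={1,4} pick 1 [3->1 ok]
  5: obs=y cand={0,2,3} pick 0 [1->0 ok]
  6: obs=x cand={1,4} pick 1 [0->1 ok]
  7: obs=y cand={0,2,3} pick 0 [1->0 ok]
  8: obs=y cand={0,2,3} pick 3 [0->3 ok]
  9: obs=y cand={0,2,3} pick 2 [3->2 ok]
  10: obs=y cand={0,2,3} pick 3 [2->3 ok]
  11: obs=y cand={0,2,3} pick 2 [3->2 ok]
  12: obs=y cand={0,2,3} pick 2 [2->2 ok]
  13: obs=y cand={0,2,3} pick 2 [2->2 ok]
  14: obs=y cand={0,2,3} pick 0 [2->0 ok]
  15: obs=y cand={0,2,3} pick 0 [0->0 ok]
  16: obs=x cand={1,4} pick 1 [0->1 ok]
  17: obs=y cand={0,2,3} pick 0 [1->0 ok]
  18: obs=x cand={1,4} pick 1 [0->1 ok]
  19: obs=x cand={1,4} pick 1 [1->1 ok]
  20: obs=x cand={1,4} pick 1 [1->1 ok]
  21: obs=x cand={1,4} pick 1 [1->1 ok]
  22: obs=x cand={1,4} pick 1 [1->1 ok]
  23: obs=x cand={1,4} pick 1 [1->1 ok]
  24: obs=x cand={1,4} pick 1 [1->1 ok]
  25: obs=y cand={0,2,3} pick 0 [1->0 ok]
  26: obs=y cand={0,2,3} pick 0 [0->0 ok]
  27: obs=y cand={0,2,3} pick 3 [0->3 ok]

0,3,1,3,1,0,1,0,3,2,3,2,2,2,0,0,1,0,1,1,1,1,1,1,1,0,0,3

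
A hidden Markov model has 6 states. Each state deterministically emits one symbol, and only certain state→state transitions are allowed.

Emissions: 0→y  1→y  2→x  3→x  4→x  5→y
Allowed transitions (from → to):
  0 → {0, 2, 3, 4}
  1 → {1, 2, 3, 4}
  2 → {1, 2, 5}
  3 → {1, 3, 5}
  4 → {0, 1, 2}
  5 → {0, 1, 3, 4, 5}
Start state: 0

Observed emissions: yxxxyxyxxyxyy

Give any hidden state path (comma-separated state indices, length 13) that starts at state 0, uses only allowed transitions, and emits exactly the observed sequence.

  0: obs=y cand={0,1,5} pick 0 [start]
  1: obs=x cand={2,3,4} pick 2 [0->2 ok]
  2: obs=x cand={2,3,4} pick 2 [2->2 ok]
  3: obs=x cand={2,3,4} pick 2 [2->2 ok]
  4: obs=y cand={0,1,5} pick 5 [2->5 ok]
  5: obs=x cand={2,3,4} pick 4 [5->4 ok]
  6: obs=y cand={0,1,5} pick 1 [4->1 ok]
  7: obs=x cand={2,3,4} pick 2 [1->2 ok]
  8: obs=x cand={2,3,4} pick 2 [2->2 ok]
  9: obs=y cand={0,1,5} pick 1 [2->1 ok]
  10: obs=x cand={2,3,4} pick 3 [1->3 ok]
  11: obs=y cand={0,1,5} pick 1 [3->1 ok]
  12: obs=y cand={0,1,5} pick 1 [1->1 ok]

0,2,2,2,5,4,1,2,2,1,3,1,1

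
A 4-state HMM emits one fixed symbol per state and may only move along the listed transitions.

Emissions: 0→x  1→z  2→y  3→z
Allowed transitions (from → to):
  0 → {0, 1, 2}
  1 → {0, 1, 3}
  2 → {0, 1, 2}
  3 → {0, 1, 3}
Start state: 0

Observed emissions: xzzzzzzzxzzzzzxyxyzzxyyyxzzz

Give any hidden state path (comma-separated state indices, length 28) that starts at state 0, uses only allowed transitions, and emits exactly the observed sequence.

0,1,1,1,3,3,1,3,0,1,1,1,1,1,0,2,0,2,1,3,0,2,2,2,0,1,1,1

  0: obs=x cand={0} pick 0 [start]
  1: obs=z cand={1,3} pick 1 [0->1 ok]
  2: obs=z cand={1,3} pick 1 [1->1 ok]
  3: obs=z cand={1,3} pick 1 [1->1 ok]
  4: obs=z cand={1,3} pick 3 [1->3 ok]
  5: obs=z cand={1,3} pick 3 [3->3 ok]
  6: obs=z cand={1,3} pick 1 [3->1 ok]
  7: obs=z cand={1,3} pick 3 [1->3 ok]
  8: obs=x cand={0} pick 0 [3->0 ok]
  9: obs=z cand={1,3} pick 1 [0->1 ok]
  10: obs=z cand={1,3} pick 1 [1->1 ok]
  11: obs=z cand={1,3} pick 1 [1->1 ok]
  12: obs=z cand={1,3} pick 1 [1->1 ok]
  13: obs=z cand={1,3} pick 1 [1->1 ok]
  14: obs=x cand={0} pick 0 [1->0 ok]
  15: obs=y cand={2} pick 2 [0->2 ok]
  16: obs=x cand={0} pick 0 [2->0 ok]
  17: obs=y cand={2} pick 2 [0->2 ok]
  18: obs=z cand={1,3} pick 1 [2->1 ok]
  19: obs=z cand={1,3} pick 3 [1->3 ok]
  20: obs=x cand={0} pick 0 [3->0 ok]
  21: obs=y cand={2} pick 2 [0->2 ok]
  22: obs=y cand={2} pick 2 [2->2 ok]
  23: obs=y cand={2} pick 2 [2->2 ok]
  24: obs=x cand={0} pick 0 [2->0 ok]
  25: obs=z cand={1,3} pick 1 [0->1 ok]
  26: obs=z cand={1,3} pick 1 [1->1 ok]
  27: obs=z cand={1,3} pick 1 [1->1 ok]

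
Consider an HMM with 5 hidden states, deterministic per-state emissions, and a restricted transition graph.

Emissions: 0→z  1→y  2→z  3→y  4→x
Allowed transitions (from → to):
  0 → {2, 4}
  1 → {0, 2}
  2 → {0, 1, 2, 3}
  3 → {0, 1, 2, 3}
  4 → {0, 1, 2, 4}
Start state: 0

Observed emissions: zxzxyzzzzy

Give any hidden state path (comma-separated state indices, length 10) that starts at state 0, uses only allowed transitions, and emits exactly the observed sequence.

  t0 'z' -> {0,2}, take 0 (start)
  t1 'x' -> {4}, take 4 (0->4 ok)
  t2 'z' -> {0,2}, take 0 (4->0 ok)
  t3 'x' -> {4}, take 4 (0->4 ok)
  t4 'y' -> {1,3}, take 1 (4->1 ok)
  t5 'z' -> {0,2}, take 0 (1->0 ok)
  t6 'z' -> {0,2}, take 2 (0->2 ok)
  t7 'z' -> {0,2}, take 0 (2->0 ok)
  t8 'z' -> {0,2}, take 2 (0->2 ok)
  t9 'y' -> {1,3}, take 3 (2->3 ok)

0,4,0,4,1,0,2,0,2,3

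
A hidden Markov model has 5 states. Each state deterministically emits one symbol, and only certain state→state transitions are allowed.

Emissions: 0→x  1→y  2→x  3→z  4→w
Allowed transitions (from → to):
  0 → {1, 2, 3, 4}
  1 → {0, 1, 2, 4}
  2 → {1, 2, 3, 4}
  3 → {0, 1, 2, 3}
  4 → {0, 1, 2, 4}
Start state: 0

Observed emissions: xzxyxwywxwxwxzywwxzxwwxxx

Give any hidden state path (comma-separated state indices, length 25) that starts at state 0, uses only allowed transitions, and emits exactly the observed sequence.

  t0 'x' -> {0,2}, take 0 (start)
  t1 'z' -> {3}, take 3 (0->3 ok)
  t2 'x' -> {0,2}, take 0 (3->0 ok)
  t3 'y' -> {1}, take 1 (0->1 ok)
  t4 'x' -> {0,2}, take 0 (1->0 ok)
  t5 'w' -> {4}, take 4 (0->4 ok)
  t6 'y' -> {1}, take 1 (4->1 ok)
  t7 'w' -> {4}, take 4 (1->4 ok)
  t8 'x' -> {0,2}, take 2 (4->2 ok)
  t9 'w' -> {4}, take 4 (2->4 ok)
  t10 'x' -> {0,2}, take 2 (4->2 ok)
  t11 'w' -> {4}, take 4 (2->4 ok)
  t12 'x' -> {0,2}, take 0 (4->0 ok)
  t13 'z' -> {3}, take 3 (0->3 ok)
  t14 'y' -> {1}, take 1 (3->1 ok)
  t15 'w' -> {4}, take 4 (1->4 ok)
  t16 'w' -> {4}, take 4 (4->4 ok)
  t17 'x' -> {0,2}, take 2 (4->2 ok)
  t18 'z' -> {3}, take 3 (2->3 ok)
  t19 'x' -> {0,2}, take 2 (3->2 ok)
  t20 'w' -> {4}, take 4 (2->4 ok)
  t21 'w' -> {4}, take 4 (4->4 ok)
  t22 'x' -> {0,2}, take 0 (4->0 ok)
  t23 'x' -> {0,2}, take 2 (0->2 ok)
  t24 'x' -> {0,2}, take 2 (2->2 ok)

0,3,0,1,0,4,1,4,2,4,2,4,0,3,1,4,4,2,3,2,4,4,0,2,2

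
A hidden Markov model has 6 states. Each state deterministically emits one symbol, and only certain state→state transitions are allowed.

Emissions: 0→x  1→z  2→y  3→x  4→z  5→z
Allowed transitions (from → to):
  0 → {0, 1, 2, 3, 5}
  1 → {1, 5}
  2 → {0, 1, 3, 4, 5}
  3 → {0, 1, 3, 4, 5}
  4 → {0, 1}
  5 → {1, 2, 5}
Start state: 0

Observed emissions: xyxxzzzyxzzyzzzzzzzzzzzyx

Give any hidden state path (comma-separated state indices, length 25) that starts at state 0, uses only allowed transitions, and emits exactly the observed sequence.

0,2,3,0,1,5,5,2,0,5,5,2,1,5,5,1,5,1,5,1,1,1,5,2,3

  0: obs=x cand={0,3} pick 0 [start]
  1: obs=y cand={2} pick 2 [0->2 ok]
  2: obs=x cand={0,3} pick 3 [2->3 ok]
  3: obs=x cand={0,3} pick 0 [3->0 ok]
  4: obs=z cand={1,4,5} pick 1 [0->1 ok]
  5: obs=z cand={1,4,5} pick 5 [1->5 ok]
  6: obs=z cand={1,4,5} pick 5 [5->5 ok]
  7: obs=y cand={2} pick 2 [5->2 ok]
  8: obs=x cand={0,3} pick 0 [2->0 ok]
  9: obs=z cand={1,4,5} pick 5 [0->5 ok]
  10: obs=z cand={1,4,5} pick 5 [5->5 ok]
  11: obs=y cand={2} pick 2 [5->2 ok]
  12: obs=z cand={1,4,5} pick 1 [2->1 ok]
  13: obs=z cand={1,4,5} pick 5 [1->5 ok]
  14: obs=z cand={1,4,5} pick 5 [5->5 ok]
  15: obs=z cand={1,4,5} pick 1 [5->1 ok]
  16: obs=z cand={1,4,5} pick 5 [1->5 ok]
  17: obs=z cand={1,4,5} pick 1 [5->1 ok]
  18: obs=z cand={1,4,5} pick 5 [1->5 ok]
  19: obs=z cand={1,4,5} pick 1 [5->1 ok]
  20: obs=z cand={1,4,5} pick 1 [1->1 ok]
  21: obs=z cand={1,4,5} pick 1 [1->1 ok]
  22: obs=z cand={1,4,5} pick 5 [1->5 ok]
  23: obs=y cand={2} pick 2 [5->2 ok]
  24: obs=x cand={0,3} pick 3 [2->3 ok]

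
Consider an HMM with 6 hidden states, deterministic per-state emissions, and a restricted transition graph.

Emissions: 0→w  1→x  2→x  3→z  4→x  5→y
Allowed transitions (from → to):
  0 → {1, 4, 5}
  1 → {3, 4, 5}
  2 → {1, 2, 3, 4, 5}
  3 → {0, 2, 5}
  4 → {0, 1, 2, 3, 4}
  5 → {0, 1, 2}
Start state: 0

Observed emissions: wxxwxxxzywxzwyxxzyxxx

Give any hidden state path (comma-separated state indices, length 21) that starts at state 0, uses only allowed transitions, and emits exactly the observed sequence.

0,4,4,0,1,4,4,3,5,0,1,3,0,5,1,4,3,5,2,4,1

  pos 0: w in {0}, choose 0; start
  pos 1: x in {1,2,4}, choose 4; 0->4 ok
  pos 2: x in {1,2,4}, choose 4; 4->4 ok
  pos 3: w in {0}, choose 0; 4->0 ok
  pos 4: x in {1,2,4}, choose 1; 0->1 ok
  pos 5: x in {1,2,4}, choose 4; 1->4 ok
  pos 6: x in {1,2,4}, choose 4; 4->4 ok
  pos 7: z in {3}, choose 3; 4->3 ok
  pos 8: y in {5}, choose 5; 3->5 ok
  pos 9: w in {0}, choose 0; 5->0 ok
  pos 10: x in {1,2,4}, choose 1; 0->1 ok
  pos 11: z in {3}, choose 3; 1->3 ok
  pos 12: w in {0}, choose 0; 3->0 ok
  pos 13: y in {5}, choose 5; 0->5 ok
  pos 14: x in {1,2,4}, choose 1; 5->1 ok
  pos 15: x in {1,2,4}, choose 4; 1->4 ok
  pos 16: z in {3}, choose 3; 4->3 ok
  pos 17: y in {5}, choose 5; 3->5 ok
  pos 18: x in {1,2,4}, choose 2; 5->2 ok
  pos 19: x in {1,2,4}, choose 4; 2->4 ok
  pos 20: x in {1,2,4}, choose 1; 4->1 ok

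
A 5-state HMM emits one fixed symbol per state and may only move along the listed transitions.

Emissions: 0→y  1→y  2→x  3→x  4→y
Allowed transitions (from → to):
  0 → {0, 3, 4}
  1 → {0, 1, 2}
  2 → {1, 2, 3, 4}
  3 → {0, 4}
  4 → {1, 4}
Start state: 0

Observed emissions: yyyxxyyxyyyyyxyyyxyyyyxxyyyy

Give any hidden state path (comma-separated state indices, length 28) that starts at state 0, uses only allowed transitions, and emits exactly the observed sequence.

  t0 'y' -> {0,1,4}, take 0 (start)
  t1 'y' -> {0,1,4}, take 4 (0->4 ok)
  t2 'y' -> {0,1,4}, take 1 (4->1 ok)
  t3 'x' -> {2,3}, take 2 (1->2 ok)
  t4 'x' -> {2,3}, take 3 (2->3 ok)
  t5 'y' -> {0,1,4}, take 0 (3->0 ok)
  t6 'y' -> {0,1,4}, take 0 (0->0 ok)
  t7 'x' -> {2,3}, take 3 (0->3 ok)
  t8 'y' -> {0,1,4}, take 4 (3->4 ok)
  t9 'y' -> {0,1,4}, take 4 (4->4 ok)
  t10 'y' -> {0,1,4}, take 4 (4->4 ok)
  t11 'y' -> {0,1,4}, take 4 (4->4 ok)
  t12 'y' -> {0,1,4}, take 1 (4->1 ok)
  t13 'x' -> {2,3}, take 2 (1->2 ok)
  t14 'y' -> {0,1,4}, take 4 (2->4 ok)
  t15 'y' -> {0,1,4}, take 1 (4->1 ok)
  t16 'y' -> {0,1,4}, take 0 (1->0 ok)
  t17 'x' -> {2,3}, take 3 (0->3 ok)
  t18 'y' -> {0,1,4}, take 4 (3->4 ok)
  t19 'y' -> {0,1,4}, take 4 (4->4 ok)
  t20 'y' -> {0,1,4}, take 4 (4->4 ok)
  t21 'y' -> {0,1,4}, take 1 (4->1 ok)
  t22 'x' -> {2,3}, take 2 (1->2 ok)
  t23 'x' -> {2,3}, take 3 (2->3 ok)
  t24 'y' -> {0,1,4}, take 4 (3->4 ok)
  t25 'y' -> {0,1,4}, take 4 (4->4 ok)
  t26 'y' -> {0,1,4}, take 4 (4->4 ok)
  t27 'y' -> {0,1,4}, take 1 (4->1 ok)

0,4,1,2,3,0,0,3,4,4,4,4,1,2,4,1,0,3,4,4,4,1,2,3,4,4,4,1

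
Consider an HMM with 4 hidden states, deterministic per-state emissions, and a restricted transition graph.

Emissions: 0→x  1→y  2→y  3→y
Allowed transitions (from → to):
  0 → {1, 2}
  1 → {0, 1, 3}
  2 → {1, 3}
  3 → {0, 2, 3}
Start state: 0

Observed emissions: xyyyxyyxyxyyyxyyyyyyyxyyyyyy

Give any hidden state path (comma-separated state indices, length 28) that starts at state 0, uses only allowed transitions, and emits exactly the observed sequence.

0,2,3,3,0,1,1,0,1,0,2,3,3,0,2,1,3,2,3,2,1,0,2,1,1,3,2,3

  t0 'x' -> {0}, take 0 (start)
  t1 'y' -> {1,2,3}, take 2 (0->2 ok)
  t2 'y' -> {1,2,3}, take 3 (2->3 ok)
  t3 'y' -> {1,2,3}, take 3 (3->3 ok)
  t4 'x' -> {0}, take 0 (3->0 ok)
  t5 'y' -> {1,2,3}, take 1 (0->1 ok)
  t6 'y' -> {1,2,3}, take 1 (1->1 ok)
  t7 'x' -> {0}, take 0 (1->0 ok)
  t8 'y' -> {1,2,3}, take 1 (0->1 ok)
  t9 'x' -> {0}, take 0 (1->0 ok)
  t10 'y' -> {1,2,3}, take 2 (0->2 ok)
  t11 'y' -> {1,2,3}, take 3 (2->3 ok)
  t12 'y' -> {1,2,3}, take 3 (3->3 ok)
  t13 'x' -> {0}, take 0 (3->0 ok)
  t14 'y' -> {1,2,3}, take 2 (0->2 ok)
  t15 'y' -> {1,2,3}, take 1 (2->1 ok)
  t16 'y' -> {1,2,3}, take 3 (1->3 ok)
  t17 'y' -> {1,2,3}, take 2 (3->2 ok)
  t18 'y' -> {1,2,3}, take 3 (2->3 ok)
  t19 'y' -> {1,2,3}, take 2 (3->2 ok)
  t20 'y' -> {1,2,3}, take 1 (2->1 ok)
  t21 'x' -> {0}, take 0 (1->0 ok)
  t22 'y' -> {1,2,3}, take 2 (0->2 ok)
  t23 'y' -> {1,2,3}, take 1 (2->1 ok)
  t24 'y' -> {1,2,3}, take 1 (1->1 ok)
  t25 'y' -> {1,2,3}, take 3 (1->3 ok)
  t26 'y' -> {1,2,3}, take 2 (3->2 ok)
  t27 'y' -> {1,2,3}, take 3 (2->3 ok)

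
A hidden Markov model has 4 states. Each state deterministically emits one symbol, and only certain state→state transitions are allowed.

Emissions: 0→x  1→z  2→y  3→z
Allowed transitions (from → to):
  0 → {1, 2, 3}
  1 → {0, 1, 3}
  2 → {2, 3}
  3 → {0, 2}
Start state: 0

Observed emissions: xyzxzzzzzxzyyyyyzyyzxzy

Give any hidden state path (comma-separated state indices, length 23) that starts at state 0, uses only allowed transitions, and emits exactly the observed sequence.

  [0] x  {0}  => 0  start
  [1] y  {2}  => 2  0->2 ok
  [2] z  {1,3}  => 3  2->3 ok
  [3] x  {0}  => 0  3->0 ok
  [4] z  {1,3}  => 1  0->1 ok
  [5] z  {1,3}  => 1  1->1 ok
  [6] z  {1,3}  => 1  1->1 ok
  [7] z  {1,3}  => 1  1->1 ok
  [8] z  {1,3}  => 1  1->1 ok
  [9] x  {0}  => 0  1->0 ok
  [10] z  {1,3}  => 3  0->3 ok
  [11] y  {2}  => 2  3->2 ok
  [12] y  {2}  => 2  2->2 ok
  [13] y  {2}  => 2  2->2 ok
  [14] y  {2}  => 2  2->2 ok
  [15] y  {2}  => 2  2->2 ok
  [16] z  {1,3}  => 3  2->3 ok
  [17] y  {2}  => 2  3->2 ok
  [18] y  {2}  => 2  2->2 ok
  [19] z  {1,3}  => 3  2->3 ok
  [20] x  {0}  => 0  3->0 ok
  [21] z  {1,3}  => 3  0->3 ok
  [22] y  {2}  => 2  3->2 ok

0,2,3,0,1,1,1,1,1,0,3,2,2,2,2,2,3,2,2,3,0,3,2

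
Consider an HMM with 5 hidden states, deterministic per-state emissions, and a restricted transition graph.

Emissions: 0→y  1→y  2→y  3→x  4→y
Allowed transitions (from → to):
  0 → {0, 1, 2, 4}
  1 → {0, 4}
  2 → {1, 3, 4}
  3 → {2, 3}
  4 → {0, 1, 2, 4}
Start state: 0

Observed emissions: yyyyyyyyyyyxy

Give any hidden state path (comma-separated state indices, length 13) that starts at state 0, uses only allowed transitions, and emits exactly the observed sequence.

0,4,1,4,4,2,1,4,0,0,2,3,2

  pos 0: y in {0,1,2,4}, choose 0; start
  pos 1: y in {0,1,2,4}, choose 4; 0->4 ok
  pos 2: y in {0,1,2,4}, choose 1; 4->1 ok
  pos 3: y in {0,1,2,4}, choose 4; 1->4 ok
  pos 4: y in {0,1,2,4}, choose 4; 4->4 ok
  pos 5: y in {0,1,2,4}, choose 2; 4->2 ok
  pos 6: y in {0,1,2,4}, choose 1; 2->1 ok
  pos 7: y in {0,1,2,4}, choose 4; 1->4 ok
  pos 8: y in {0,1,2,4}, choose 0; 4->0 ok
  pos 9: y in {0,1,2,4}, choose 0; 0->0 ok
  pos 10: y in {0,1,2,4}, choose 2; 0->2 ok
  pos 11: x in {3}, choose 3; 2->3 ok
  pos 12: y in {0,1,2,4}, choose 2; 3->2 ok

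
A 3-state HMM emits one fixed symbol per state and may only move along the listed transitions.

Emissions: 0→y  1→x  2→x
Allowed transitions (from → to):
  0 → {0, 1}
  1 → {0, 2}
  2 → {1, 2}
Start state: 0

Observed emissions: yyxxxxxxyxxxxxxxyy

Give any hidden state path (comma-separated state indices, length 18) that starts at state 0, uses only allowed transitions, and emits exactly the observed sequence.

  0: obs=y cand={0} pick 0 [start]
  1: obs=y cand={0} pick 0 [0->0 ok]
  2: obs=x cand={1,2} pick 1 [0->1 ok]
  3: obs=x cand={1,2} pick 2 [1->2 ok]
  4: obs=x cand={1,2} pick 2 [2->2 ok]
  5: obs=x cand={1,2} pick 2 [2->2 ok]
  6: obs=x cand={1,2} pick 2 [2->2 ok]
  7: obs=x cand={1,2} pick 1 [2->1 ok]
  8: obs=y cand={0} pick 0 [1->0 ok]
  9: obs=x cand={1,2} pick 1 [0->1 ok]
  10: obs=x cand={1,2} pick 2 [1->2 ok]
  11: obs=x cand={1,2} pick 2 [2->2 ok]
  12: obs=x cand={1,2} pick 1 [2->1 ok]
  13: obs=x cand={1,2} pick 2 [1->2 ok]
  14: obs=x cand={1,2} pick 2 [2->2 ok]
  15: obs=x cand={1,2} pick 1 [2->1 ok]
  16: obs=y cand={0} pick 0 [1->0 ok]
  17: obs=y cand={0} pick 0 [0->0 ok]

0,0,1,2,2,2,2,1,0,1,2,2,1,2,2,1,0,0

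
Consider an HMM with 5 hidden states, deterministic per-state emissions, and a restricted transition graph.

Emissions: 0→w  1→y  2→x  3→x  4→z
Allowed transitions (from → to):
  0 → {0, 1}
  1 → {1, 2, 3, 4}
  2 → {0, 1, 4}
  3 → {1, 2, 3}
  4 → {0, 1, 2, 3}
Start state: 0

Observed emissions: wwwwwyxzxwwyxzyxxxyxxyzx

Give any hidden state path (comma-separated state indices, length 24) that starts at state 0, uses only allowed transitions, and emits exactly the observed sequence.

  [0] w  {0}  => 0  start
  [1] w  {0}  => 0  0->0 ok
  [2] w  {0}  => 0  0->0 ok
  [3] w  {0}  => 0  0->0 ok
  [4] w  {0}  => 0  0->0 ok
  [5] y  {1}  => 1  0->1 ok
  [6] x  {2,3}  => 2  1->2 ok
  [7] z  {4}  => 4  2->4 ok
  [8] x  {2,3}  => 2  4->2 ok
  [9] w  {0}  => 0  2->0 ok
  [10] w  {0}  => 0  0->0 ok
  [11] y  {1}  => 1  0->1 ok
  [12] x  {2,3}  => 2  1->2 ok
  [13] z  {4}  => 4  2->4 ok
  [14] y  {1}  => 1  4->1 ok
  [15] x  {2,3}  => 3  1->3 ok
  [16] x  {2,3}  => 3  3->3 ok
  [17] x  {2,3}  => 3  3->3 ok
  [18] y  {1}  => 1  3->1 ok
  [19] x  {2,3}  => 3  1->3 ok
  [20] x  {2,3}  => 2  3->2 ok
  [21] y  {1}  => 1  2->1 ok
  [22] z  {4}  => 4  1->4 ok
  [23] x  {2,3}  => 2  4->2 ok

0,0,0,0,0,1,2,4,2,0,0,1,2,4,1,3,3,3,1,3,2,1,4,2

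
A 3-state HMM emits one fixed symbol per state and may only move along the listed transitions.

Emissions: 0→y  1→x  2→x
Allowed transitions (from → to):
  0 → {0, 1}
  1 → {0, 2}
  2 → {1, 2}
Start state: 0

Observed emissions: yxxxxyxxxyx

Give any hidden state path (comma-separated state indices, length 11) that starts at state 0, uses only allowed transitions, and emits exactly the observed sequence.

  [0] y  {0}  => 0  start
  [1] x  {1,2}  => 1  0->1 ok
  [2] x  {1,2}  => 2  1->2 ok
  [3] x  {1,2}  => 2  2->2 ok
  [4] x  {1,2}  => 1  2->1 ok
  [5] y  {0}  => 0  1->0 ok
  [6] x  {1,2}  => 1  0->1 ok
  [7] x  {1,2}  => 2  1->2 ok
  [8] x  {1,2}  => 1  2->1 ok
  [9] y  {0}  => 0  1->0 ok
  [10] x  {1,2}  => 1  0->1 ok

0,1,2,2,1,0,1,2,1,0,1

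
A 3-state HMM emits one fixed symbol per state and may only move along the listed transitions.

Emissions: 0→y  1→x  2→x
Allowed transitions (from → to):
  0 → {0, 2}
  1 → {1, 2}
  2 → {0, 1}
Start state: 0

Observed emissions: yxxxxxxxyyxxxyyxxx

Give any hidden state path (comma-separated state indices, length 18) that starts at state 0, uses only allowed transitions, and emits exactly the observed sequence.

  [0] y  {0}  => 0  start
  [1] x  {1,2}  => 2  0->2 ok
  [2] x  {1,2}  => 1  2->1 ok
  [3] x  {1,2}  => 2  1->2 ok
  [4] x  {1,2}  => 1  2->1 ok
  [5] x  {1,2}  => 1  1->1 ok
  [6] x  {1,2}  => 1  1->1 ok
  [7] x  {1,2}  => 2  1->2 ok
  [8] y  {0}  => 0  2->0 ok
  [9] y  {0}  => 0  0->0 ok
  [10] x  {1,2}  => 2  0->2 ok
  [11] x  {1,2}  => 1  2->1 ok
  [12] x  {1,2}  => 2  1->2 ok
  [13] y  {0}  => 0  2->0 ok
  [14] y  {0}  => 0  0->0 ok
  [15] x  {1,2}  => 2  0->2 ok
  [16] x  {1,2}  => 1  2->1 ok
  [17] x  {1,2}  => 2  1->2 ok

0,2,1,2,1,1,1,2,0,0,2,1,2,0,0,2,1,2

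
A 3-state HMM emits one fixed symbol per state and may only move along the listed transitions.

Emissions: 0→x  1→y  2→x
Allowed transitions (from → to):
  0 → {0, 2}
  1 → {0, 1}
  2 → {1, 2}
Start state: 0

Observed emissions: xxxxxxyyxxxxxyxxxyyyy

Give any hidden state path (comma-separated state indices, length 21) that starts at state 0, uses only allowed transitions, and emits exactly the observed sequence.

  [0] x  {0,2}  => 0  start
  [1] x  {0,2}  => 0  0->0 ok
  [2] x  {0,2}  => 0  0->0 ok
  [3] x  {0,2}  => 0  0->0 ok
  [4] x  {0,2}  => 2  0->2 ok
  [5] x  {0,2}  => 2  2->2 ok
  [6] y  {1}  => 1  2->1 ok
  [7] y  {1}  => 1  1->1 ok
  [8] x  {0,2}  => 0  1->0 ok
  [9] x  {0,2}  => 0  0->0 ok
  [10] x  {0,2}  => 0  0->0 ok
  [11] x  {0,2}  => 0  0->0 ok
  [12] x  {0,2}  => 2  0->2 ok
  [13] y  {1}  => 1  2->1 ok
  [14] x  {0,2}  => 0  1->0 ok
  [15] x  {0,2}  => 0  0->0 ok
  [16] x  {0,2}  => 2  0->2 ok
  [17] y  {1}  => 1  2->1 ok
  [18] y  {1}  => 1  1->1 ok
  [19] y  {1}  => 1  1->1 ok
  [20] y  {1}  => 1  1->1 ok

0,0,0,0,2,2,1,1,0,0,0,0,2,1,0,0,2,1,1,1,1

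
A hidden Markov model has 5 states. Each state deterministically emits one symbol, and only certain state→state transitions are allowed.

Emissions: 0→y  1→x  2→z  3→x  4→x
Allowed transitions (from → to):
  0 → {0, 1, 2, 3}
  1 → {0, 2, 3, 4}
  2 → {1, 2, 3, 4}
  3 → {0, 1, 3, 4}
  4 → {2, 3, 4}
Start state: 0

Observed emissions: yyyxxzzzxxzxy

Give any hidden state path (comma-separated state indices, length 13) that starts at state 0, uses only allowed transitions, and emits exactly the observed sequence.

  pos 0: y in {0}, choose 0; start
  pos 1: y in {0}, choose 0; 0->0 ok
  pos 2: y in {0}, choose 0; 0->0 ok
  pos 3: x in {1,3,4}, choose 1; 0->1 ok
  pos 4: x in {1,3,4}, choose 4; 1->4 ok
  pos 5: z in {2}, choose 2; 4->2 ok
  pos 6: z in {2}, choose 2; 2->2 ok
  pos 7: z in {2}, choose 2; 2->2 ok
  pos 8: x in {1,3,4}, choose 1; 2->1 ok
  pos 9: x in {1,3,4}, choose 4; 1->4 ok
  pos 10: z in {2}, choose 2; 4->2 ok
  pos 11: x in {1,3,4}, choose 1; 2->1 ok
  pos 12: y in {0}, choose 0; 1->0 ok

0,0,0,1,4,2,2,2,1,4,2,1,0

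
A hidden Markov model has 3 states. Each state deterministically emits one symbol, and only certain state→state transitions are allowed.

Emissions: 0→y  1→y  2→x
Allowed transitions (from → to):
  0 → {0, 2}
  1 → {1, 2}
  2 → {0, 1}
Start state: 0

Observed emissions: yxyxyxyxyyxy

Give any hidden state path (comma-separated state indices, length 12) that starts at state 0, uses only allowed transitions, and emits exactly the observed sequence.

0,2,0,2,0,2,1,2,0,0,2,1

  [0] y  {0,1}  => 0  start
  [1] x  {2}  => 2  0->2 ok
  [2] y  {0,1}  => 0  2->0 ok
  [3] x  {2}  => 2  0->2 ok
  [4] y  {0,1}  => 0  2->0 ok
  [5] x  {2}  => 2  0->2 ok
  [6] y  {0,1}  => 1  2->1 ok
  [7] x  {2}  => 2  1->2 ok
  [8] y  {0,1}  => 0  2->0 ok
  [9] y  {0,1}  => 0  0->0 ok
  [10] x  {2}  => 2  0->2 ok
  [11] y  {0,1}  => 1  2->1 ok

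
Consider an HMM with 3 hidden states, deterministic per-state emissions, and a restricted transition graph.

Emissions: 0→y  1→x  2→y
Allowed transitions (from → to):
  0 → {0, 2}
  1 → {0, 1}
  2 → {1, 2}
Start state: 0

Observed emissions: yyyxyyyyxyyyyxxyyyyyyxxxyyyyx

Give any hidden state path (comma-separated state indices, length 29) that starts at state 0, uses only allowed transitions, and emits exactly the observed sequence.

0,0,2,1,0,2,2,2,1,0,2,2,2,1,1,0,0,0,0,2,2,1,1,1,0,0,0,2,1

  0: obs=y cand={0,2} pick 0 [start]
  1: obs=y cand={0,2} pick 0 [0->0 ok]
  2: obs=y cand={0,2} pick 2 [0->2 ok]
  3: obs=x cand={1} pick 1 [2->1 ok]
  4: obs=y cand={0,2} pick 0 [1->0 ok]
  5: obs=y cand={0,2} pick 2 [0->2 ok]
  6: obs=y cand={0,2} pick 2 [2->2 ok]
  7: obs=y cand={0,2} pick 2 [2->2 ok]
  8: obs=x cand={1} pick 1 [2->1 ok]
  9: obs=y cand={0,2} pick 0 [1->0 ok]
  10: obs=y cand={0,2} pick 2 [0->2 ok]
  11: obs=y cand={0,2} pick 2 [2->2 ok]
  12: obs=y cand={0,2} pick 2 [2->2 ok]
  13: obs=x cand={1} pick 1 [2->1 ok]
  14: obs=x cand={1} pick 1 [1->1 ok]
  15: obs=y cand={0,2} pick 0 [1->0 ok]
  16: obs=y cand={0,2} pick 0 [0->0 ok]
  17: obs=y cand={0,2} pick 0 [0->0 ok]
  18: obs=y cand={0,2} pick 0 [0->0 ok]
  19: obs=y cand={0,2} pick 2 [0->2 ok]
  20: obs=y cand={0,2} pick 2 [2->2 ok]
  21: obs=x cand={1} pick 1 [2->1 ok]
  22: obs=x cand={1} pick 1 [1->1 ok]
  23: obs=x cand={1} pick 1 [1->1 ok]
  24: obs=y cand={0,2} pick 0 [1->0 ok]
  25: obs=y cand={0,2} pick 0 [0->0 ok]
  26: obs=y cand={0,2} pick 0 [0->0 ok]
  27: obs=y cand={0,2} pick 2 [0->2 ok]
  28: obs=x cand={1} pick 1 [2->1 ok]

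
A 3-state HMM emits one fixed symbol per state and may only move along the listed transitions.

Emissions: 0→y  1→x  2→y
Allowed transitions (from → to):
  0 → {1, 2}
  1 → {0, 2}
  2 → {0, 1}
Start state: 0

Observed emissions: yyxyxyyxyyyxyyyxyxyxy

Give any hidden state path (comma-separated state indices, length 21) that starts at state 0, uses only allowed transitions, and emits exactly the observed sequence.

  pos 0: y in {0,2}, choose 0; start
  pos 1: y in {0,2}, choose 2; 0->2 ok
  pos 2: x in {1}, choose 1; 2->1 ok
  pos 3: y in {0,2}, choose 2; 1->2 ok
  pos 4: x in {1}, choose 1; 2->1 ok
  pos 5: y in {0,2}, choose 0; 1->0 ok
  pos 6: y in {0,2}, choose 2; 0->2 ok
  pos 7: x in {1}, choose 1; 2->1 ok
  pos 8: y in {0,2}, choose 0; 1->0 ok
  pos 9: y in {0,2}, choose 2; 0->2 ok
  pos 10: y in {0,2}, choose 0; 2->0 ok
  pos 11: x in {1}, choose 1; 0->1 ok
  pos 12: y in {0,2}, choose 0; 1->0 ok
  pos 13: y in {0,2}, choose 2; 0->2 ok
  pos 14: y in {0,2}, choose 0; 2->0 ok
  pos 15: x in {1}, choose 1; 0->1 ok
  pos 16: y in {0,2}, choose 2; 1->2 ok
  pos 17: x in {1}, choose 1; 2->1 ok
  pos 18: y in {0,2}, choose 0; 1->0 ok
  pos 19: x in {1}, choose 1; 0->1 ok
  pos 20: y in {0,2}, choose 0; 1->0 ok

0,2,1,2,1,0,2,1,0,2,0,1,0,2,0,1,2,1,0,1,0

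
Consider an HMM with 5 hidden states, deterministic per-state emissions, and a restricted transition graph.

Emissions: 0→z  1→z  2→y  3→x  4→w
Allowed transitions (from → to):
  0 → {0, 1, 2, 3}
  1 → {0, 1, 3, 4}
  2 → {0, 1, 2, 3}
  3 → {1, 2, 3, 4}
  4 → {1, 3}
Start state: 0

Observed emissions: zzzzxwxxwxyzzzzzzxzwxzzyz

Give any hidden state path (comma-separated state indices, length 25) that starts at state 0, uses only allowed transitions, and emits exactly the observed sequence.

0,1,0,0,3,4,3,3,4,3,2,1,1,0,1,0,1,3,1,4,3,1,0,2,1

  pos 0: z in {0,1}, choose 0; start
  pos 1: z in {0,1}, choose 1; 0->1 ok
  pos 2: z in {0,1}, choose 0; 1->0 ok
  pos 3: z in {0,1}, choose 0; 0->0 ok
  pos 4: x in {3}, choose 3; 0->3 ok
  pos 5: w in {4}, choose 4; 3->4 ok
  pos 6: x in {3}, choose 3; 4->3 ok
  pos 7: x in {3}, choose 3; 3->3 ok
  pos 8: w in {4}, choose 4; 3->4 ok
  pos 9: x in {3}, choose 3; 4->3 ok
  pos 10: y in {2}, choose 2; 3->2 ok
  pos 11: z in {0,1}, choose 1; 2->1 ok
  pos 12: z in {0,1}, choose 1; 1->1 ok
  pos 13: z in {0,1}, choose 0; 1->0 ok
  pos 14: z in {0,1}, choose 1; 0->1 ok
  pos 15: z in {0,1}, choose 0; 1->0 ok
  pos 16: z in {0,1}, choose 1; 0->1 ok
  pos 17: x in {3}, choose 3; 1->3 ok
  pos 18: z in {0,1}, choose 1; 3->1 ok
  pos 19: w in {4}, choose 4; 1->4 ok
  pos 20: x in {3}, choose 3; 4->3 ok
  pos 21: z in {0,1}, choose 1; 3->1 ok
  pos 22: z in {0,1}, choose 0; 1->0 ok
  pos 23: y in {2}, choose 2; 0->2 ok
  pos 24: z in {0,1}, choose 1; 2->1 ok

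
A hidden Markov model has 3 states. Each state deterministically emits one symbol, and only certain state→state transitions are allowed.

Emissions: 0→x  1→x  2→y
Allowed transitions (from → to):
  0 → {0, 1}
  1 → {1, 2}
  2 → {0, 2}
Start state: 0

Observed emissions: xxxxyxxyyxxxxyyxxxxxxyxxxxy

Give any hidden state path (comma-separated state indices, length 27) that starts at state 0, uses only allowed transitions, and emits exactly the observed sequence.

  pos 0: x in {0,1}, choose 0; start
  pos 1: x in {0,1}, choose 0; 0->0 ok
  pos 2: x in {0,1}, choose 1; 0->1 ok
  pos 3: x in {0,1}, choose 1; 1->1 ok
  pos 4: y in {2}, choose 2; 1->2 ok
  pos 5: x in {0,1}, choose 0; 2->0 ok
  pos 6: x in {0,1}, choose 1; 0->1 ok
  pos 7: y in {2}, choose 2; 1->2 ok
  pos 8: y in {2}, choose 2; 2->2 ok
  pos 9: x in {0,1}, choose 0; 2->0 ok
  pos 10: x in {0,1}, choose 0; 0->0 ok
  pos 11: x in {0,1}, choose 1; 0->1 ok
  pos 12: x in {0,1}, choose 1; 1->1 ok
  pos 13: y in {2}, choose 2; 1->2 ok
  pos 14: y in {2}, choose 2; 2->2 ok
  pos 15: x in {0,1}, choose 0; 2->0 ok
  pos 16: x in {0,1}, choose 0; 0->0 ok
  pos 17: x in {0,1}, choose 0; 0->0 ok
  pos 18: x in {0,1}, choose 1; 0->1 ok
  pos 19: x in {0,1}, choose 1; 1->1 ok
  pos 20: x in {0,1}, choose 1; 1->1 ok
  pos 21: y in {2}, choose 2; 1->2 ok
  pos 22: x in {0,1}, choose 0; 2->0 ok
  pos 23: x in {0,1}, choose 0; 0->0 ok
  pos 24: x in {0,1}, choose 0; 0->0 ok
  pos 25: x in {0,1}, choose 1; 0->1 ok
  pos 26: y in {2}, choose 2; 1->2 ok

0,0,1,1,2,0,1,2,2,0,0,1,1,2,2,0,0,0,1,1,1,2,0,0,0,1,2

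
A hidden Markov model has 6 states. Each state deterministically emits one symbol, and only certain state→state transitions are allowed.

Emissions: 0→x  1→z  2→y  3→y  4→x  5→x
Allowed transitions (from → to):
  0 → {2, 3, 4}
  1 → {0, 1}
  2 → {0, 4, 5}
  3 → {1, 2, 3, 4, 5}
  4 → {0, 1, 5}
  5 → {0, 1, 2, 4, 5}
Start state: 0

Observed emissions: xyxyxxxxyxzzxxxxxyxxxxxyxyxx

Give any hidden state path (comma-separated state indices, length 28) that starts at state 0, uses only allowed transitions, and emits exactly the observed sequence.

0,2,0,3,4,0,4,5,2,4,1,1,0,4,0,4,0,2,5,5,0,4,0,2,5,2,4,5

  0: obs=x cand={0,4,5} pick 0 [start]
  1: obs=y cand={2,3} pick 2 [0->2 ok]
  2: obs=x cand={0,4,5} pick 0 [2->0 ok]
  3: obs=y cand={2,3} pick 3 [0->3 ok]
  4: obs=x cand={0,4,5} pick 4 [3->4 ok]
  5: obs=x cand={0,4,5} pick 0 [4->0 ok]
  6: obs=x cand={0,4,5} pick 4 [0->4 ok]
  7: obs=x cand={0,4,5} pick 5 [4->5 ok]
  8: obs=y cand={2,3} pick 2 [5->2 ok]
  9: obs=x cand={0,4,5} pick 4 [2->4 ok]
  10: obs=z cand={1} pick 1 [4->1 ok]
  11: obs=z cand={1} pick 1 [1->1 ok]
  12: obs=x cand={0,4,5} pick 0 [1->0 ok]
  13: obs=x cand={0,4,5} pick 4 [0->4 ok]
  14: obs=x cand={0,4,5} pick 0 [4->0 ok]
  15: obs=x cand={0,4,5} pick 4 [0->4 ok]
  16: obs=x cand={0,4,5} pick 0 [4->0 ok]
  17: obs=y cand={2,3} pick 2 [0->2 ok]
  18: obs=x cand={0,4,5} pick 5 [2->5 ok]
  19: obs=x cand={0,4,5} pick 5 [5->5 ok]
  20: obs=x cand={0,4,5} pick 0 [5->0 ok]
  21: obs=x cand={0,4,5} pick 4 [0->4 ok]
  22: obs=x cand={0,4,5} pick 0 [4->0 ok]
  23: obs=y cand={2,3} pick 2 [0->2 ok]
  24: obs=x cand={0,4,5} pick 5 [2->5 ok]
  25: obs=y cand={2,3} pick 2 [5->2 ok]
  26: obs=x cand={0,4,5} pick 4 [2->4 ok]
  27: obs=x cand={0,4,5} pick 5 [4->5 ok]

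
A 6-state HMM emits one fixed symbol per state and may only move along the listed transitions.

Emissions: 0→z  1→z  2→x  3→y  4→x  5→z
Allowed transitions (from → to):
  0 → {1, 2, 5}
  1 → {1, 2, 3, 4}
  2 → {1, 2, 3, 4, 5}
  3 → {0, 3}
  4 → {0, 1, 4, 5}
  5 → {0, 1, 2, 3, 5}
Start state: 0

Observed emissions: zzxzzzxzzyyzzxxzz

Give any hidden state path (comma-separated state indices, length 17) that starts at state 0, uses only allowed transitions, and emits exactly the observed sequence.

  pos 0: z in {0,1,5}, choose 0; start
  pos 1: z in {0,1,5}, choose 5; 0->5 ok
  pos 2: x in {2,4}, choose 2; 5->2 ok
  pos 3: z in {0,1,5}, choose 5; 2->5 ok
  pos 4: z in {0,1,5}, choose 0; 5->0 ok
  pos 5: z in {0,1,5}, choose 1; 0->1 ok
  pos 6: x in {2,4}, choose 4; 1->4 ok
  pos 7: z in {0,1,5}, choose 5; 4->5 ok
  pos 8: z in {0,1,5}, choose 5; 5->5 ok
  pos 9: y in {3}, choose 3; 5->3 ok
  pos 10: y in {3}, choose 3; 3->3 ok
  pos 11: z in {0,1,5}, choose 0; 3->0 ok
  pos 12: z in {0,1,5}, choose 5; 0->5 ok
  pos 13: x in {2,4}, choose 2; 5->2 ok
  pos 14: x in {2,4}, choose 4; 2->4 ok
  pos 15: z in {0,1,5}, choose 0; 4->0 ok
  pos 16: z in {0,1,5}, choose 5; 0->5 ok

0,5,2,5,0,1,4,5,5,3,3,0,5,2,4,0,5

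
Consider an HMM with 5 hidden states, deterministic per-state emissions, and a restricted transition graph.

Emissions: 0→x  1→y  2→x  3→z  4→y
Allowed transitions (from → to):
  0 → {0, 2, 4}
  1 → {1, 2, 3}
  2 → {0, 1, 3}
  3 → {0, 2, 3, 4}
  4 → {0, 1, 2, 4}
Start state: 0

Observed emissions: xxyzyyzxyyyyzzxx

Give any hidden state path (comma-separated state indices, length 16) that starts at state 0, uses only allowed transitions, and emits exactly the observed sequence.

0,2,1,3,4,1,3,2,1,1,1,1,3,3,0,2

  [0] x  {0,2}  => 0  start
  [1] x  {0,2}  => 2  0->2 ok
  [2] y  {1,4}  => 1  2->1 ok
  [3] z  {3}  => 3  1->3 ok
  [4] y  {1,4}  => 4  3->4 ok
  [5] y  {1,4}  => 1  4->1 ok
  [6] z  {3}  => 3  1->3 ok
  [7] x  {0,2}  => 2  3->2 ok
  [8] y  {1,4}  => 1  2->1 ok
  [9] y  {1,4}  => 1  1->1 ok
  [10] y  {1,4}  => 1  1->1 ok
  [11] y  {1,4}  => 1  1->1 ok
  [12] z  {3}  => 3  1->3 ok
  [13] z  {3}  => 3  3->3 ok
  [14] x  {0,2}  => 0  3->0 ok
  [15] x  {0,2}  => 2  0->2 ok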